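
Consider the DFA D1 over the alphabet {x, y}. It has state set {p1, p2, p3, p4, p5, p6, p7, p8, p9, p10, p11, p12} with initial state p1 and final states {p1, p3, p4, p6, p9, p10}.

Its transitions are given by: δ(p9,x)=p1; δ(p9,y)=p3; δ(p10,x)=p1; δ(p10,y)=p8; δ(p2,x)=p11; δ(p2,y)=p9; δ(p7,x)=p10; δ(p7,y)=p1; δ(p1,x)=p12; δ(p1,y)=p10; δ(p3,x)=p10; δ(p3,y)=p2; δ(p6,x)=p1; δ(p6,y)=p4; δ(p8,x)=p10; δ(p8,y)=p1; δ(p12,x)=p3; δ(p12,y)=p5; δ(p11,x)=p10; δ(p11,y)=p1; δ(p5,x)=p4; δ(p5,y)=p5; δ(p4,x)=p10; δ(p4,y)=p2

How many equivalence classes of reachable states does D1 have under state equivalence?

First remove the unreachable states {p6,p7}; 10 states remain.
Initial partition by acceptance: {p1,p3,p4,p9,p10} | {p2,p5,p8,p11,p12}.
Split {p1,p3,p4,p9,p10} by δ(·,x) → {p3,p4,p9,p10} and {p1}.
Refine {p3,p4,p9,p10} on symbol x: members go to different blocks, giving {p3,p4} and {p9,p10}.
Refine {p2,p5,p8,p11,p12} on symbol x: members go to different blocks, giving {p5,p12} and {p8,p11} and {p2}.
Refine {p9,p10} on symbol y: members go to different blocks, giving {p9} and {p10}.
The partition is now stable with 7 blocks: {p3,p4} | {p5,p12} | {p1} | {p9} | {p8,p11} | {p2} | {p10}.

7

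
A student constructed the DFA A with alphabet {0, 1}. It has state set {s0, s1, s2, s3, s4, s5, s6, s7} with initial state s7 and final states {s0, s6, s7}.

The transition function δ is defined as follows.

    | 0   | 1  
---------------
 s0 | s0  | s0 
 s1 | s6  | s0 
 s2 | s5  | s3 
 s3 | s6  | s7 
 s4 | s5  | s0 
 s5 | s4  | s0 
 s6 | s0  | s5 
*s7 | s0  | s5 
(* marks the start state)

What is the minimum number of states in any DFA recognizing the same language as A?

States {s1,s2,s3,s6} cannot be reached from the start state, so discard them.
P0 = {s0,s7} | {s4,s5}.
Refine {s0,s7} on symbol 1: members go to different blocks, giving {s0} and {s7}.
Stable partition: {s0} | {s4,s5} | {s7} — 3 equivalence classes.

3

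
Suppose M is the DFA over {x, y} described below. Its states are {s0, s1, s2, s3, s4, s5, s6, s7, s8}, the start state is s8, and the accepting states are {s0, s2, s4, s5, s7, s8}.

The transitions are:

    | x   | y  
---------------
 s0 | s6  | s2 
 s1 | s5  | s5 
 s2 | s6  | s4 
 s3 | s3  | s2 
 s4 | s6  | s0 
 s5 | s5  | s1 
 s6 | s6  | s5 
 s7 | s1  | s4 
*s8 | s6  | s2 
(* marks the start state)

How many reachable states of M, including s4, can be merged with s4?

First remove the unreachable states {s3,s7}; 7 states remain.
Initial partition by acceptance: {s0,s2,s4,s5,s8} | {s1,s6}.
Split {s0,s2,s4,s5,s8} by δ(·,x) → {s0,s2,s4,s8} and {s5}.
On input x, block {s1,s6} splits into {s1} and {s6}.
The partition is now stable with 4 blocks: {s0,s2,s4,s8} | {s1} | {s5} | {s6}.
The equivalence class containing s4 is {s0,s2,s4,s8}, of size 4.

4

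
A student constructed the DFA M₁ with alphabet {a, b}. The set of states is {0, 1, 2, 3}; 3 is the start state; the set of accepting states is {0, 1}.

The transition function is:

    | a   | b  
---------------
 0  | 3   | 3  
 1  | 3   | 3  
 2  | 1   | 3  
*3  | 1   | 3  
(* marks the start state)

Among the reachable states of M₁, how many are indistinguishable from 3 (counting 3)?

1

First remove the unreachable states {0,2}; 2 states remain.
P0 = {1} | {3}.
The partition is now stable with 2 blocks: {1} | {3}.
State 3 belongs to the block {3}, which has 1 states.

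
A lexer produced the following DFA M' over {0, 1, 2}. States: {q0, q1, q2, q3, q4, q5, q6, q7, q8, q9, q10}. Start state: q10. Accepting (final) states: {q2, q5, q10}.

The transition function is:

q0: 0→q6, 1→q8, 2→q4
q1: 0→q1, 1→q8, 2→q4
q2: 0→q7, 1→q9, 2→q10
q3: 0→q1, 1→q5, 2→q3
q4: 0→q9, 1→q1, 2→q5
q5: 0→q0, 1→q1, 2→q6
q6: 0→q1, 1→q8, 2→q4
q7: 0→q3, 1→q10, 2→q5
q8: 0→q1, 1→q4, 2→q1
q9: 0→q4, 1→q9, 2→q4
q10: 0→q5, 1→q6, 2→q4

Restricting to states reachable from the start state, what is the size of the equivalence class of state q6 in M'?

3

Reachable states from the start: {q0,q1,q4,q5,q6,q8,q9,q10}. Unreachable: {q2,q3,q7} — drop them.
P0 = {q5,q10} | {q0,q1,q4,q6,q8,q9}.
Split {q5,q10} by δ(·,0) → {q5} and {q10}.
Refine {q0,q1,q4,q6,q8,q9} on symbol 2: members go to different blocks, giving {q0,q1,q6,q8,q9} and {q4}.
On input 0, block {q0,q1,q6,q8,q9} splits into {q0,q1,q6,q8} and {q9}.
Refine {q0,q1,q6,q8} on symbol 1: members go to different blocks, giving {q0,q1,q6} and {q8}.
Stable partition: {q5} | {q0,q1,q6} | {q10} | {q4} | {q9} | {q8} — 6 equivalence classes.
State q6 belongs to the block {q0,q1,q6}, which has 3 states.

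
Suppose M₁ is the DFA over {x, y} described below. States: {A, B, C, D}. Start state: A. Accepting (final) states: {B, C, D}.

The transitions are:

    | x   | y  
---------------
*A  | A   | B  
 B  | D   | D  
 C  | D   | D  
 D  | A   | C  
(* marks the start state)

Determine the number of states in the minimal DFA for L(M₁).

3

Every state is reachable, so we keep all 4.
Initial partition by acceptance: {B,C,D} | {A}.
Split {B,C,D} by δ(·,x) → {B,C} and {D}.
The partition is now stable with 3 blocks: {B,C} | {A} | {D}.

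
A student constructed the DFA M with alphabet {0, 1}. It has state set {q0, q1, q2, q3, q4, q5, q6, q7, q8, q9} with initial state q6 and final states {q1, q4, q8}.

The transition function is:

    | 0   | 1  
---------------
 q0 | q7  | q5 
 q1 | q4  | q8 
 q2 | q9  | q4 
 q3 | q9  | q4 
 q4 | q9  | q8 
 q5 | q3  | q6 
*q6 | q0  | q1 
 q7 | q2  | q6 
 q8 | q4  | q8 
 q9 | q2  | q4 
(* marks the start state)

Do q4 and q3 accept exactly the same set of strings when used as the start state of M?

P0 = {q1,q4,q8} | {q0,q2,q3,q5,q6,q7,q9}.
On input 0, block {q1,q4,q8} splits into {q1,q8} and {q4}.
Refine {q0,q2,q3,q5,q6,q7,q9} on symbol 1: members go to different blocks, giving {q0,q5,q7} and {q2,q3,q9} and {q6}.
Split {q0,q5,q7} by δ(·,0) → {q5,q7} and {q0}.
No further refinement is possible. Final partition (6 blocks): {q1,q8} | {q5,q7} | {q4} | {q2,q3,q9} | {q6} | {q0}.
q4 and q3 end up in different blocks, so they are distinguishable. For instance, the string 'ε' is accepted from only q4.

No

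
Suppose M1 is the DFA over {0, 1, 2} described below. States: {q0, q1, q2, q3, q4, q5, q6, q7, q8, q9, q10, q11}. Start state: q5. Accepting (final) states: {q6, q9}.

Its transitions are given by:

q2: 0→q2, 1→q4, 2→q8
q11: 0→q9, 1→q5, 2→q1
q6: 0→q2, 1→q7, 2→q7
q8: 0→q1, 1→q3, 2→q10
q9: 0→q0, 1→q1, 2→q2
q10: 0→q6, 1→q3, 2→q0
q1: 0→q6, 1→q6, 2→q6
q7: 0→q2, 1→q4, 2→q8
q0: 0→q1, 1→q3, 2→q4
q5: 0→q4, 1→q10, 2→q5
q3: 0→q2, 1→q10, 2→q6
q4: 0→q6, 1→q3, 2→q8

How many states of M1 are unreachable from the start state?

2

BFS from q5 reaches {q0, q1, q2, q3, q4, q5, q6, q7, q8, q10}; the 2 state(s) q9, q11 are never visited.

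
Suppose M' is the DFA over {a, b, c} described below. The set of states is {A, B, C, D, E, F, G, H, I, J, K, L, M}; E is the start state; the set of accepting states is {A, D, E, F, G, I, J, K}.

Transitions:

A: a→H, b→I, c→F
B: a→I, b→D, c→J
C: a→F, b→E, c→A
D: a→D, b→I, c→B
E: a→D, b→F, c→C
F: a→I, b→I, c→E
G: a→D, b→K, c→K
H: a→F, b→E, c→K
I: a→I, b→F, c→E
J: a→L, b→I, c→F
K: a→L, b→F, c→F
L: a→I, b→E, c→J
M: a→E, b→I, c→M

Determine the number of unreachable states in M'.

2

No path from E leads to G, M; the other 11 states are all reachable.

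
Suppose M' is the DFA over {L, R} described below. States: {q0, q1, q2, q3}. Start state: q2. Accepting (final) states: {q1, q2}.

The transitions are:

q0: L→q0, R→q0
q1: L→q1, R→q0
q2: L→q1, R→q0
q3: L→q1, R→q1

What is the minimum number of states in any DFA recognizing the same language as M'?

States {q3} cannot be reached from the start state, so discard them.
P0 = {q1,q2} | {q0}.
The partition is now stable with 2 blocks: {q1,q2} | {q0}.

2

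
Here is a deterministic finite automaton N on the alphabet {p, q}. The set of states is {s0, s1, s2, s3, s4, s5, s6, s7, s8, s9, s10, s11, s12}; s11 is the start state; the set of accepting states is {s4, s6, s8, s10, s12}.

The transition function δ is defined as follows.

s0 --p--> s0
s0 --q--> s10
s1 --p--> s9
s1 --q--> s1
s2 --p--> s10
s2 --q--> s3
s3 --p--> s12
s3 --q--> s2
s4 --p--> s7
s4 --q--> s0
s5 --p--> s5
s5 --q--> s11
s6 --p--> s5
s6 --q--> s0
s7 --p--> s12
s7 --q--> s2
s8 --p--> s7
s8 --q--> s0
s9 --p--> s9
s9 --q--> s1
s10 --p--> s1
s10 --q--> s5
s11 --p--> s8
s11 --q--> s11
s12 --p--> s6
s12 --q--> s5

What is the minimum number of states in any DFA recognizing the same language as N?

10

Reachable states from the start: {s0,s1,s2,s3,s5,s6,s7,s8,s9,s10,s11,s12}. Unreachable: {s4} — drop them.
Start with accepting vs non-accepting: {s6,s8,s10,s12} | {s0,s1,s2,s3,s5,s7,s9,s11}.
On input p, block {s6,s8,s10,s12} splits into {s6,s8,s10} and {s12}.
Refine {s0,s1,s2,s3,s5,s7,s9,s11} on symbol p: members go to different blocks, giving {s0,s1,s5,s9} and {s2,s11} and {s3,s7}.
Refine {s6,s8,s10} on symbol p: members go to different blocks, giving {s6,s10} and {s8}.
On input q, block {s0,s1,s5,s9} splits into {s1,s9} and {s0} and {s5}.
On input p, block {s6,s10} splits into {s6} and {s10}.
On input p, block {s2,s11} splits into {s2} and {s11}.
The partition is now stable with 10 blocks: {s6} | {s1,s9} | {s12} | {s2} | {s3,s7} | {s8} | {s0} | {s5} | {s10} | {s11}.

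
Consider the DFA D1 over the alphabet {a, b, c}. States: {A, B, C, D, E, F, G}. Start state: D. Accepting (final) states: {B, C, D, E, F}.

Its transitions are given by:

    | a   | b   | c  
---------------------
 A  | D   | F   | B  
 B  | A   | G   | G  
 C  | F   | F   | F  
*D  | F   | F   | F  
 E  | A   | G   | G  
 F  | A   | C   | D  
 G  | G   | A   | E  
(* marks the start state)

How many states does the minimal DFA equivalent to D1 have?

Start with accepting vs non-accepting: {B,C,D,E,F} | {A,G}.
Refine {B,C,D,E,F} on symbol a: members go to different blocks, giving {B,E,F} and {C,D}.
Refine {B,E,F} on symbol b: members go to different blocks, giving {B,E} and {F}.
Refine {A,G} on symbol a: members go to different blocks, giving {A} and {G}.
No further refinement is possible. Final partition (5 blocks): {B,E} | {A} | {C,D} | {F} | {G}.

5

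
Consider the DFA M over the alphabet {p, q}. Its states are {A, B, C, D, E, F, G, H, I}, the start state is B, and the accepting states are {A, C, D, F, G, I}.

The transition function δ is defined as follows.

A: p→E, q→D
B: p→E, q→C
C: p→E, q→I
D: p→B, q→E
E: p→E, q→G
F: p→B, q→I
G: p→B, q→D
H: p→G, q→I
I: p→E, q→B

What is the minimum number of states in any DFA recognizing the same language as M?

First remove the unreachable states {A,F,H}; 6 states remain.
P0 = {C,D,G,I} | {B,E}.
On input q, block {C,D,G,I} splits into {C,G} and {D,I}.
The partition is now stable with 3 blocks: {C,G} | {B,E} | {D,I}.

3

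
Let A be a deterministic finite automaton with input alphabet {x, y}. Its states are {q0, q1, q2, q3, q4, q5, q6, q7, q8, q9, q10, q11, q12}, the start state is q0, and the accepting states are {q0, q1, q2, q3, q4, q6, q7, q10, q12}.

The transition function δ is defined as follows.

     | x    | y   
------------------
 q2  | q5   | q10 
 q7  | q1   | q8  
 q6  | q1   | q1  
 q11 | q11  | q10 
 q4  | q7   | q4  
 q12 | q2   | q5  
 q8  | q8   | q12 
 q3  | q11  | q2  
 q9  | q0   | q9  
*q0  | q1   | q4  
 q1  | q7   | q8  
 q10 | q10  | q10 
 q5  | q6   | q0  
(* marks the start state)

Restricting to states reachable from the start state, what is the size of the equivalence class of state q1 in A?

States {q3,q9,q11} cannot be reached from the start state, so discard them.
P0 = {q0,q1,q2,q4,q6,q7,q10,q12} | {q5,q8}.
On input x, block {q0,q1,q2,q4,q6,q7,q10,q12} splits into {q0,q1,q4,q6,q7,q10,q12} and {q2}.
Split {q0,q1,q4,q6,q7,q10,q12} by δ(·,x) → {q0,q1,q4,q6,q7,q10} and {q12}.
Split {q0,q1,q4,q6,q7,q10} by δ(·,y) → {q0,q4,q6,q10} and {q1,q7}.
Split {q0,q4,q6,q10} by δ(·,x) → {q0,q4,q6} and {q10}.
Split {q0,q4,q6} by δ(·,y) → {q0,q4} and {q6}.
On input x, block {q5,q8} splits into {q5} and {q8}.
The partition is now stable with 8 blocks: {q0,q4} | {q5} | {q2} | {q12} | {q1,q7} | {q10} | {q6} | {q8}.
State q1 belongs to the block {q1,q7}, which has 2 states.

2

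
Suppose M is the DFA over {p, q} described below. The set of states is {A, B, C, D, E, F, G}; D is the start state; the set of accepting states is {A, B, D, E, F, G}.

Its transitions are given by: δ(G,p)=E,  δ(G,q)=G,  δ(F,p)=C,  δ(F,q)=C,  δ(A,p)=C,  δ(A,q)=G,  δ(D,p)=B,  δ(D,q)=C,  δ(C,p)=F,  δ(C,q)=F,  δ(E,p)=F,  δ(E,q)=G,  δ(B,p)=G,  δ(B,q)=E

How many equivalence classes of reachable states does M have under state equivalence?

First remove the unreachable states {A}; 6 states remain.
P0 = {B,D,E,F,G} | {C}.
Refine {B,D,E,F,G} on symbol p: members go to different blocks, giving {B,D,E,G} and {F}.
Split {B,D,E,G} by δ(·,p) → {B,D,G} and {E}.
Refine {B,D,G} on symbol p: members go to different blocks, giving {B,D} and {G}.
On input p, block {B,D} splits into {B} and {D}.
Stable partition: {B} | {C} | {F} | {E} | {G} | {D} — 6 equivalence classes.

6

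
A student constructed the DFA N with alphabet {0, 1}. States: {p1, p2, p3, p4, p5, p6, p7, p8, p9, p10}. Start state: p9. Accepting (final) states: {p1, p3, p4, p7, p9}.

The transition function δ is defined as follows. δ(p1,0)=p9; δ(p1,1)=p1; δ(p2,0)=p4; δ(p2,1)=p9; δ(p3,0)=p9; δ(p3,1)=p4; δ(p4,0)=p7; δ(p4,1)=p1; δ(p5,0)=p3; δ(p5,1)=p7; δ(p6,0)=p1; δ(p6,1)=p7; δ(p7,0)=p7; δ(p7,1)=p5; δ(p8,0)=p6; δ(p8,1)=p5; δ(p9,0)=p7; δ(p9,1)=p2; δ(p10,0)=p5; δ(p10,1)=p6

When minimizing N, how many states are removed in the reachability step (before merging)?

3

Starting at p9 and following transitions, the reachable set is {p1, p2, p3, p4, p5, p7, p9}. That leaves p6, p8, p10 unreachable — 3 in total.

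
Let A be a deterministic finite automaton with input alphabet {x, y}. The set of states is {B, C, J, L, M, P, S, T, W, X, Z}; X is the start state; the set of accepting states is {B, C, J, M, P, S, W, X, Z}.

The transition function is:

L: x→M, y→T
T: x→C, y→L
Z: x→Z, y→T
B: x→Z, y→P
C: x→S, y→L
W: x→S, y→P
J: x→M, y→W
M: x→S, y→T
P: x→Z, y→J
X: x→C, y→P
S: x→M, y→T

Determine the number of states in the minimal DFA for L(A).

First remove the unreachable states {B}; 10 states remain.
Start with accepting vs non-accepting: {C,J,M,P,S,W,X,Z} | {L,T}.
Refine {C,J,M,P,S,W,X,Z} on symbol y: members go to different blocks, giving {C,M,S,Z} and {J,P,W,X}.
No further refinement is possible. Final partition (3 blocks): {C,M,S,Z} | {L,T} | {J,P,W,X}.

3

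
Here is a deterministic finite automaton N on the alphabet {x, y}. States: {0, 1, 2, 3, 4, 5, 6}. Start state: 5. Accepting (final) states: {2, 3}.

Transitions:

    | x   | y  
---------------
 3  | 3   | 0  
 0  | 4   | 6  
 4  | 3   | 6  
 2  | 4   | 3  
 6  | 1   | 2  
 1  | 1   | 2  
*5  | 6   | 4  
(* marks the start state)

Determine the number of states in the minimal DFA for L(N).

6

Initial partition by acceptance: {2,3} | {0,1,4,5,6}.
Refine {2,3} on symbol x: members go to different blocks, giving {2} and {3}.
On input x, block {0,1,4,5,6} splits into {0,1,5,6} and {4}.
Split {0,1,5,6} by δ(·,x) → {1,5,6} and {0}.
Refine {1,5,6} on symbol y: members go to different blocks, giving {1,6} and {5}.
No further refinement is possible. Final partition (6 blocks): {2} | {1,6} | {3} | {4} | {0} | {5}.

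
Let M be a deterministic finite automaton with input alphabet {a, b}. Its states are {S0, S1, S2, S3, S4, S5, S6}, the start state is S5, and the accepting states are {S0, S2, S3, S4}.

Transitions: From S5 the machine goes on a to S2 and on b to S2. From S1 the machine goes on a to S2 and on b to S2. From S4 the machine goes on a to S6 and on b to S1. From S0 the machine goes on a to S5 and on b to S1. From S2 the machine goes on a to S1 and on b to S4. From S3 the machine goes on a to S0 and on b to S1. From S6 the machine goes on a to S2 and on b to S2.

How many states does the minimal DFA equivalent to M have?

3

Reachable states from the start: {S1,S2,S4,S5,S6}. Unreachable: {S0,S3} — drop them.
Start with accepting vs non-accepting: {S2,S4} | {S1,S5,S6}.
On input b, block {S2,S4} splits into {S2} and {S4}.
No further refinement is possible. Final partition (3 blocks): {S2} | {S1,S5,S6} | {S4}.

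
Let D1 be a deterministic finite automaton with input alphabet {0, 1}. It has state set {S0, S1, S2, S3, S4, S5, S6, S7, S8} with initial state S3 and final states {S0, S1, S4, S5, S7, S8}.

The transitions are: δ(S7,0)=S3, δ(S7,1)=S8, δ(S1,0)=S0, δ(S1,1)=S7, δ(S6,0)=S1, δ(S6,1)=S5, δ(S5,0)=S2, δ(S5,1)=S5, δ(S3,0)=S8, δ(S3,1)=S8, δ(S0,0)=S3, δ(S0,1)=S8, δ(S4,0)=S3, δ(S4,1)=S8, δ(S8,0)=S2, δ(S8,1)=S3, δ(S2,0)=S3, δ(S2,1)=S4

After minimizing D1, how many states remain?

States {S0,S1,S5,S6,S7} cannot be reached from the start state, so discard them.
Start with accepting vs non-accepting: {S4,S8} | {S2,S3}.
Refine {S4,S8} on symbol 1: members go to different blocks, giving {S4} and {S8}.
Split {S2,S3} by δ(·,0) → {S2} and {S3}.
Stable partition: {S4} | {S2} | {S8} | {S3} — 4 equivalence classes.

4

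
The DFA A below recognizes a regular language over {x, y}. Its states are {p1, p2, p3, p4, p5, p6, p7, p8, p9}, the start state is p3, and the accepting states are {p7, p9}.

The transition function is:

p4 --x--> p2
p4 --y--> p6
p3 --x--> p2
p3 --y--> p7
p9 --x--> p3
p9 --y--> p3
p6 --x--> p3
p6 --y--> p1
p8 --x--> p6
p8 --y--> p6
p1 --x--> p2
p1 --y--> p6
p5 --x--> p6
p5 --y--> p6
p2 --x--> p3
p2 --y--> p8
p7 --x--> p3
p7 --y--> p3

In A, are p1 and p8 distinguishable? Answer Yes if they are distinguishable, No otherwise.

States {p4,p5,p9} cannot be reached from the start state, so discard them.
Start with accepting vs non-accepting: {p7} | {p1,p2,p3,p6,p8}.
Split {p1,p2,p3,p6,p8} by δ(·,y) → {p1,p2,p6,p8} and {p3}.
On input x, block {p1,p2,p6,p8} splits into {p1,p8} and {p2,p6}.
Stable partition: {p7} | {p1,p8} | {p3} | {p2,p6} — 4 equivalence classes.
p1 and p8 lie in the same block of the stable partition, so they are equivalent — no string distinguishes them.

No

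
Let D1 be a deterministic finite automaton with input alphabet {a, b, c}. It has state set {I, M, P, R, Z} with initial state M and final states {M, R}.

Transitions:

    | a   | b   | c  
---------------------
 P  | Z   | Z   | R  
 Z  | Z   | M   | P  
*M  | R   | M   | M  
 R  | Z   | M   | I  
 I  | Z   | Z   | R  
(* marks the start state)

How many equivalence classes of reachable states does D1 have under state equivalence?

Start with accepting vs non-accepting: {M,R} | {I,P,Z}.
On input a, block {M,R} splits into {R} and {M}.
Refine {I,P,Z} on symbol b: members go to different blocks, giving {I,P} and {Z}.
Stable partition: {R} | {I,P} | {M} | {Z} — 4 equivalence classes.

4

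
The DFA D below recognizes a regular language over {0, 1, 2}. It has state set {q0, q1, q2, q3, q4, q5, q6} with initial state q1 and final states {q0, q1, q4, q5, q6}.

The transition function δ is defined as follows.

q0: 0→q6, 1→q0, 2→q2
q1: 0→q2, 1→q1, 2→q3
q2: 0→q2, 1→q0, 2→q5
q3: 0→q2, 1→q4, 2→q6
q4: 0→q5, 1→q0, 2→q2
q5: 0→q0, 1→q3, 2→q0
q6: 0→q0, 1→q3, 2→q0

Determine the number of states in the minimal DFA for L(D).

All states are reachable from the start state.
Start with accepting vs non-accepting: {q0,q1,q4,q5,q6} | {q2,q3}.
Refine {q0,q1,q4,q5,q6} on symbol 0: members go to different blocks, giving {q0,q4,q5,q6} and {q1}.
Refine {q0,q4,q5,q6} on symbol 1: members go to different blocks, giving {q0,q4} and {q5,q6}.
Stable partition: {q0,q4} | {q2,q3} | {q1} | {q5,q6} — 4 equivalence classes.

4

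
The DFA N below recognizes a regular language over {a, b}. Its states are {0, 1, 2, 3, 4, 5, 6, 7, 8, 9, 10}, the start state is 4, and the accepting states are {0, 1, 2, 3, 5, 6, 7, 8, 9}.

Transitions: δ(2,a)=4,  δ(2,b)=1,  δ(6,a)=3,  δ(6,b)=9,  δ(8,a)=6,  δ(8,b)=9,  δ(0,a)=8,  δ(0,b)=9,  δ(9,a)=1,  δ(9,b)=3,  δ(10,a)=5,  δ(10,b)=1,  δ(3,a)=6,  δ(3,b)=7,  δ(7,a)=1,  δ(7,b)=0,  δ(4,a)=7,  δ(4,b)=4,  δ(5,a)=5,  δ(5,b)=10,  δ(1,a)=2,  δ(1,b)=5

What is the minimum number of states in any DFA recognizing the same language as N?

7

Every state is reachable, so we keep all 11.
Initial partition by acceptance: {0,1,2,3,5,6,7,8,9} | {4,10}.
Refine {0,1,2,3,5,6,7,8,9} on symbol a: members go to different blocks, giving {0,1,3,5,6,7,8,9} and {2}.
Split {0,1,3,5,6,7,8,9} by δ(·,a) → {0,3,5,6,7,8,9} and {1}.
On input a, block {0,3,5,6,7,8,9} splits into {0,3,5,6,8} and {7,9}.
Refine {0,3,5,6,8} on symbol b: members go to different blocks, giving {0,3,6,8} and {5}.
Refine {4,10} on symbol a: members go to different blocks, giving {4} and {10}.
The partition is now stable with 7 blocks: {0,3,6,8} | {4} | {2} | {1} | {7,9} | {5} | {10}.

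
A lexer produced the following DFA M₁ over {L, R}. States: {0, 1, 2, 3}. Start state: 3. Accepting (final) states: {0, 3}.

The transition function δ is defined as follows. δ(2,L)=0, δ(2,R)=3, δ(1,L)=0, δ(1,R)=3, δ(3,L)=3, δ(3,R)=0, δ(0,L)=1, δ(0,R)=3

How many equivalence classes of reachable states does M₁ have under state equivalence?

3

First remove the unreachable states {2}; 3 states remain.
P0 = {0,3} | {1}.
Split {0,3} by δ(·,L) → {0} and {3}.
The partition is now stable with 3 blocks: {0} | {1} | {3}.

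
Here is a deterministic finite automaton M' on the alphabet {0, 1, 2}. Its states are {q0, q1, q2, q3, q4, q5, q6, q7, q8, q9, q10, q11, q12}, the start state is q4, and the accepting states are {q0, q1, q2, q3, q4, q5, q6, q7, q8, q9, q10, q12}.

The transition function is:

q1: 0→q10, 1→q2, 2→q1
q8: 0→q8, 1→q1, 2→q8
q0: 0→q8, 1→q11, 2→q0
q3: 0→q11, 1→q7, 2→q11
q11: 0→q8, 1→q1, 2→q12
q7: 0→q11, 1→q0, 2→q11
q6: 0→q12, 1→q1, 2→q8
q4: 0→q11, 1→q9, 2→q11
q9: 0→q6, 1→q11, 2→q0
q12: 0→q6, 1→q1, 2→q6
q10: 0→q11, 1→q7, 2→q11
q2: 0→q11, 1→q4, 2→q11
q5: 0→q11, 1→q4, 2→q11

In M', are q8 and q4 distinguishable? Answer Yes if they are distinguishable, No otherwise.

Yes

Reachable states from the start: {q0,q1,q2,q4,q6,q7,q8,q9,q10,q11,q12}. Unreachable: {q3,q5} — drop them.
Start with accepting vs non-accepting: {q0,q1,q2,q4,q6,q7,q8,q9,q10,q12} | {q11}.
Refine {q0,q1,q2,q4,q6,q7,q8,q9,q10,q12} on symbol 0: members go to different blocks, giving {q0,q1,q6,q8,q9,q12} and {q2,q4,q7,q10}.
On input 0, block {q0,q1,q6,q8,q9,q12} splits into {q0,q6,q8,q9,q12} and {q1}.
Split {q0,q6,q8,q9,q12} by δ(·,1) → {q6,q8,q12} and {q0,q9}.
On input 1, block {q2,q4,q7,q10} splits into {q2,q10} and {q4,q7}.
Stable partition: {q6,q8,q12} | {q11} | {q2,q10} | {q1} | {q0,q9} | {q4,q7} — 6 equivalence classes.
q8 and q4 end up in different blocks, so they are distinguishable. For instance, the string '0' is accepted from only q8.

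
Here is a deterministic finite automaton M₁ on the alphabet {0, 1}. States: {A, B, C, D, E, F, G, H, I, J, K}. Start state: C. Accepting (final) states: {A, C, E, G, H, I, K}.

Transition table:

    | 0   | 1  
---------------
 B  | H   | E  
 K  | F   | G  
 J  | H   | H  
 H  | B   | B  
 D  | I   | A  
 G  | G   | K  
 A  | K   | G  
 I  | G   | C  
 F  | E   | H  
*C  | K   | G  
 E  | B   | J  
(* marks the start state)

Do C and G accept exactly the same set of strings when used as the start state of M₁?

Reachable states from the start: {B,C,E,F,G,H,J,K}. Unreachable: {A,D,I} — drop them.
Initial partition by acceptance: {C,E,G,H,K} | {B,F,J}.
Refine {C,E,G,H,K} on symbol 0: members go to different blocks, giving {E,H,K} and {C,G}.
On input 1, block {E,H,K} splits into {E,H} and {K}.
Refine {C,G} on symbol 0: members go to different blocks, giving {C} and {G}.
The partition is now stable with 5 blocks: {E,H} | {B,F,J} | {C} | {K} | {G}.
C and G end up in different blocks, so they are distinguishable. For instance, the string '00' is accepted from only G.

No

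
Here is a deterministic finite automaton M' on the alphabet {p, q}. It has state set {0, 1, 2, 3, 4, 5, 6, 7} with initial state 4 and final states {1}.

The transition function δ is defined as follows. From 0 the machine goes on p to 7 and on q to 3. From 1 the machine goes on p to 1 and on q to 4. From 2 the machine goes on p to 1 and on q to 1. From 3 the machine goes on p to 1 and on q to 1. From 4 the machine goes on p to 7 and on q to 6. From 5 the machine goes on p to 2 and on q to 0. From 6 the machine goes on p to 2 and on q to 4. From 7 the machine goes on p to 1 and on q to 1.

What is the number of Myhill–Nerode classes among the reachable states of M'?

3

First remove the unreachable states {0,3,5}; 5 states remain.
P0 = {1} | {2,4,6,7}.
Split {2,4,6,7} by δ(·,p) → {2,7} and {4,6}.
No further refinement is possible. Final partition (3 blocks): {1} | {2,7} | {4,6}.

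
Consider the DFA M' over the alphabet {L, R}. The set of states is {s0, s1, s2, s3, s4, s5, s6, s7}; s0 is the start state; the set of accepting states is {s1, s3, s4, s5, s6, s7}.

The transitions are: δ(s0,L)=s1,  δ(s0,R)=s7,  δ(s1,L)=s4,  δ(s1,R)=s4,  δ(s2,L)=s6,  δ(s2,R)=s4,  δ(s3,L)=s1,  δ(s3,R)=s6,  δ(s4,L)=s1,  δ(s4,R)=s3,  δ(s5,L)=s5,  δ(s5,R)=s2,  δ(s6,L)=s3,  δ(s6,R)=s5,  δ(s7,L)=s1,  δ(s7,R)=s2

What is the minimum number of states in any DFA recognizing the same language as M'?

8

Every state is reachable, so we keep all 8.
Start with accepting vs non-accepting: {s1,s3,s4,s5,s6,s7} | {s0,s2}.
Refine {s1,s3,s4,s5,s6,s7} on symbol R: members go to different blocks, giving {s1,s3,s4,s6} and {s5,s7}.
Refine {s1,s3,s4,s6} on symbol R: members go to different blocks, giving {s1,s3,s4} and {s6}.
Refine {s1,s3,s4} on symbol R: members go to different blocks, giving {s1,s4} and {s3}.
Split {s1,s4} by δ(·,R) → {s1} and {s4}.
Split {s0,s2} by δ(·,L) → {s0} and {s2}.
On input L, block {s5,s7} splits into {s5} and {s7}.
The partition is now stable with 8 blocks: {s1} | {s0} | {s5} | {s6} | {s3} | {s4} | {s2} | {s7}.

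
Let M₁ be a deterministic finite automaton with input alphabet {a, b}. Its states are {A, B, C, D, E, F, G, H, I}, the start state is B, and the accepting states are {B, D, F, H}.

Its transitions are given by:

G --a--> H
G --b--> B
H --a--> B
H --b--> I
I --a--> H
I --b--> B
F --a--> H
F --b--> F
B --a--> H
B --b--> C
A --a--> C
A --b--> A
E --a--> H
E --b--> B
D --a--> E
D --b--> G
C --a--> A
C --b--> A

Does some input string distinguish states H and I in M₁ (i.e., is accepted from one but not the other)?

States {D,E,F,G} cannot be reached from the start state, so discard them.
Initial partition by acceptance: {B,H} | {A,C,I}.
Split {A,C,I} by δ(·,a) → {A,C} and {I}.
Refine {B,H} on symbol b: members go to different blocks, giving {B} and {H}.
The partition is now stable with 4 blocks: {B} | {A,C} | {I} | {H}.
H and I end up in different blocks, so they are distinguishable. For instance, the string 'ε' is accepted from only H.

Yes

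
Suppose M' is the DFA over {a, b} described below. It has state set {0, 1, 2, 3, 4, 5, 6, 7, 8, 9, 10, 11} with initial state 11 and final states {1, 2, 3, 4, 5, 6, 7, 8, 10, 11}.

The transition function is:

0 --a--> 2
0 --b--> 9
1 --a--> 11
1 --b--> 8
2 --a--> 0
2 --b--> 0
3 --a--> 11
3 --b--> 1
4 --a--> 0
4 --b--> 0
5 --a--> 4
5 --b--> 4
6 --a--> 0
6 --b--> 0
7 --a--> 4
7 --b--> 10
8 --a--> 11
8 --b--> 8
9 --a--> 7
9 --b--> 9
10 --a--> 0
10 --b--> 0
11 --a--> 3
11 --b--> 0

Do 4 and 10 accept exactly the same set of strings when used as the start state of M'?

Yes

First remove the unreachable states {5,6}; 10 states remain.
Initial partition by acceptance: {1,2,3,4,7,8,10,11} | {0,9}.
On input a, block {1,2,3,4,7,8,10,11} splits into {1,3,7,8,11} and {2,4,10}.
Split {1,3,7,8,11} by δ(·,a) → {1,3,8,11} and {7}.
Split {1,3,8,11} by δ(·,b) → {1,3,8} and {11}.
On input a, block {0,9} splits into {0} and {9}.
No further refinement is possible. Final partition (6 blocks): {1,3,8} | {0} | {2,4,10} | {7} | {11} | {9}.
4 and 10 lie in the same block of the stable partition, so they are equivalent — no string distinguishes them.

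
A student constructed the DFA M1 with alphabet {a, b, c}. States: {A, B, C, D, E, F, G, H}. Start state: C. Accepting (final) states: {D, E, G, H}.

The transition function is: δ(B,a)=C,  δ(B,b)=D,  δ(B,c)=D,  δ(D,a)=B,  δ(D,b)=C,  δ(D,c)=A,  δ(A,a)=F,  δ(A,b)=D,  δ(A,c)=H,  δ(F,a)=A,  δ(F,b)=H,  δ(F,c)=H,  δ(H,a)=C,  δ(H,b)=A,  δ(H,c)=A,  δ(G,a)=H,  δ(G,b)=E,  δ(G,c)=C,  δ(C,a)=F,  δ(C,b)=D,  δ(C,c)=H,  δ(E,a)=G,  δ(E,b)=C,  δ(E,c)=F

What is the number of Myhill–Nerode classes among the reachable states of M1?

2

First remove the unreachable states {E,G}; 6 states remain.
Initial partition by acceptance: {D,H} | {A,B,C,F}.
The partition is now stable with 2 blocks: {D,H} | {A,B,C,F}.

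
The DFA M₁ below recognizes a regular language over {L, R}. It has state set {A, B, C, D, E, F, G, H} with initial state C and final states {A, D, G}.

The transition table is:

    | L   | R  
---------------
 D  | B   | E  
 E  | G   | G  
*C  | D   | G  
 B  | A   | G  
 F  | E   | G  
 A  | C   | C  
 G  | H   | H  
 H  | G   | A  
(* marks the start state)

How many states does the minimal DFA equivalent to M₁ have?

Reachable states from the start: {A,B,C,D,E,G,H}. Unreachable: {F} — drop them.
P0 = {A,D,G} | {B,C,E,H}.
Stable partition: {A,D,G} | {B,C,E,H} — 2 equivalence classes.

2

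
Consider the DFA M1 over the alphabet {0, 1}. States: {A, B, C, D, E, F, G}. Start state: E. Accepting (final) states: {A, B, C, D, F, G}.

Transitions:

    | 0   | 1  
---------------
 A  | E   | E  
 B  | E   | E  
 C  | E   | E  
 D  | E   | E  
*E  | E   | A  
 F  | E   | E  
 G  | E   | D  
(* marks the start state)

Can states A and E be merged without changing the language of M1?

States {B,C,D,F,G} cannot be reached from the start state, so discard them.
P0 = {A} | {E}.
No further refinement is possible. Final partition (2 blocks): {A} | {E}.
A and E end up in different blocks, so they are distinguishable. For instance, the string 'ε' is accepted from only A.

No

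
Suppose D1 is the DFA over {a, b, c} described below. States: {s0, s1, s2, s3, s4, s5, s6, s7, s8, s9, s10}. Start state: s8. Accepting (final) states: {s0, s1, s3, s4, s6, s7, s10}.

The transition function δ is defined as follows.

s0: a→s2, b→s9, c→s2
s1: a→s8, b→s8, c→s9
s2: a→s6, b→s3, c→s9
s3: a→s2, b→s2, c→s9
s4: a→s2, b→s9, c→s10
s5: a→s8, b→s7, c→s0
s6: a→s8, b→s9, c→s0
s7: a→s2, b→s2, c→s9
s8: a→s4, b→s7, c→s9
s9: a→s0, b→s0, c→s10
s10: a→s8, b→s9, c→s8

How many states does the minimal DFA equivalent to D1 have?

First remove the unreachable states {s1,s5}; 9 states remain.
Initial partition by acceptance: {s0,s3,s4,s6,s7,s10} | {s2,s8,s9}.
On input c, block {s0,s3,s4,s6,s7,s10} splits into {s0,s3,s7,s10} and {s4,s6}.
Split {s2,s8,s9} by δ(·,a) → {s2,s8} and {s9}.
Refine {s0,s3,s7,s10} on symbol b: members go to different blocks, giving {s0,s10} and {s3,s7}.
No further refinement is possible. Final partition (5 blocks): {s0,s10} | {s2,s8} | {s4,s6} | {s9} | {s3,s7}.

5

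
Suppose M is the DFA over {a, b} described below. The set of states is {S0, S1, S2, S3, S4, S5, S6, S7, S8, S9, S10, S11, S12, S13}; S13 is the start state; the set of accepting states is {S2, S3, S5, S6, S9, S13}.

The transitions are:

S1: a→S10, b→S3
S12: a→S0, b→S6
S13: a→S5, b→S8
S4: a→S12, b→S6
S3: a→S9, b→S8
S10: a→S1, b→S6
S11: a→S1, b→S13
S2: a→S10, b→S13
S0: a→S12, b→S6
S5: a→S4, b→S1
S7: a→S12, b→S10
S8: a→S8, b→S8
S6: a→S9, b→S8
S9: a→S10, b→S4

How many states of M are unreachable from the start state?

3

BFS from S13 reaches {S0, S1, S3, S4, S5, S6, S8, S9, S10, S12, S13}; the 3 state(s) S2, S7, S11 are never visited.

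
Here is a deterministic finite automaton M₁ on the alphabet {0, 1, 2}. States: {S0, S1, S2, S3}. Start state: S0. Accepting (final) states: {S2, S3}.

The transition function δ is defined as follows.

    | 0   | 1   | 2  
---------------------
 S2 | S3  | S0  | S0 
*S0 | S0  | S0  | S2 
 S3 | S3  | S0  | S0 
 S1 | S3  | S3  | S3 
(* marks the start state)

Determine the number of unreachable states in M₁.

BFS from S0 reaches {S0, S2, S3}; the 1 state(s) S1 are never visited.

1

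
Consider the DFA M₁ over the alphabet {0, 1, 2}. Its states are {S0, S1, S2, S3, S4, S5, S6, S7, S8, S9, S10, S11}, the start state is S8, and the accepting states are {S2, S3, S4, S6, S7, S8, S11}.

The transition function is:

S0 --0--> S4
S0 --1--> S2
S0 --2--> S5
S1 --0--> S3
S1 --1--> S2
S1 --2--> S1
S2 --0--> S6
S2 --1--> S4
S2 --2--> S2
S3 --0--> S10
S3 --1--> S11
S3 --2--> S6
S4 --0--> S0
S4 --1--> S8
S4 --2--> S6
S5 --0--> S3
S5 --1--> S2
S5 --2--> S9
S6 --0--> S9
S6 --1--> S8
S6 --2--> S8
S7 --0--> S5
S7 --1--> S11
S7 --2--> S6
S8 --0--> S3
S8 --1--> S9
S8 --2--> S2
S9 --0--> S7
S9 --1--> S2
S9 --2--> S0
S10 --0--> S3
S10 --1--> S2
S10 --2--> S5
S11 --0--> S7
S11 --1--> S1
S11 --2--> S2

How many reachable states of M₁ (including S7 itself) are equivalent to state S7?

3

Start with accepting vs non-accepting: {S2,S3,S4,S6,S7,S8,S11} | {S0,S1,S5,S9,S10}.
Split {S2,S3,S4,S6,S7,S8,S11} by δ(·,0) → {S3,S4,S6,S7} and {S2,S8,S11}.
Split {S3,S4,S6,S7} by δ(·,2) → {S3,S4,S7} and {S6}.
Split {S2,S8,S11} by δ(·,0) → {S8,S11} and {S2}.
The partition is now stable with 5 blocks: {S3,S4,S7} | {S0,S1,S5,S9,S10} | {S8,S11} | {S6} | {S2}.
State S7 belongs to the block {S3,S4,S7}, which has 3 states.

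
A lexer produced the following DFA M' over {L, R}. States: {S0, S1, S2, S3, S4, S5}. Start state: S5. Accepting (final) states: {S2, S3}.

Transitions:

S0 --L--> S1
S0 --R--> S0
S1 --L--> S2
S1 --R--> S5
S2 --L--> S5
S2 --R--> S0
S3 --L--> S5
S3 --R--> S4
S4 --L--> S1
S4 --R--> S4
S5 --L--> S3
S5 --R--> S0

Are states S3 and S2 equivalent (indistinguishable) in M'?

All states are reachable from the start state.
Start with accepting vs non-accepting: {S2,S3} | {S0,S1,S4,S5}.
On input L, block {S0,S1,S4,S5} splits into {S0,S4} and {S1,S5}.
Refine {S1,S5} on symbol R: members go to different blocks, giving {S1} and {S5}.
No further refinement is possible. Final partition (4 blocks): {S2,S3} | {S0,S4} | {S1} | {S5}.
S3 and S2 lie in the same block of the stable partition, so they are equivalent — no string distinguishes them.

Yes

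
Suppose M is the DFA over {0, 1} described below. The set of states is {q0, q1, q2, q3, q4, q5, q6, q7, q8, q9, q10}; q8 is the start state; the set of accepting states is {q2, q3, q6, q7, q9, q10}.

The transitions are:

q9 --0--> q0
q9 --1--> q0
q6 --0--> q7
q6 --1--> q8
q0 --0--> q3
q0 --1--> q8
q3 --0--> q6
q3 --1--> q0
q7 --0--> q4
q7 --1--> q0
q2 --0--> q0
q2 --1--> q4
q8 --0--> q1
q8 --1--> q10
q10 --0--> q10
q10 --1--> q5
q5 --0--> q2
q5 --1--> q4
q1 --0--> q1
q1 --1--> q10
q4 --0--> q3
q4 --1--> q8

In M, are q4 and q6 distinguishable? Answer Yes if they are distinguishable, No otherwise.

First remove the unreachable states {q9}; 10 states remain.
Start with accepting vs non-accepting: {q2,q3,q6,q7,q10} | {q0,q1,q4,q5,q8}.
Split {q2,q3,q6,q7,q10} by δ(·,0) → {q3,q6,q10} and {q2,q7}.
Split {q3,q6,q10} by δ(·,0) → {q3,q10} and {q6}.
Split {q3,q10} by δ(·,0) → {q3} and {q10}.
Split {q0,q1,q4,q5,q8} by δ(·,0) → {q0,q4} and {q1,q8} and {q5}.
No further refinement is possible. Final partition (7 blocks): {q3} | {q0,q4} | {q2,q7} | {q6} | {q10} | {q1,q8} | {q5}.
q4 and q6 end up in different blocks, so they are distinguishable. For instance, the string 'ε' is accepted from only q6.

Yes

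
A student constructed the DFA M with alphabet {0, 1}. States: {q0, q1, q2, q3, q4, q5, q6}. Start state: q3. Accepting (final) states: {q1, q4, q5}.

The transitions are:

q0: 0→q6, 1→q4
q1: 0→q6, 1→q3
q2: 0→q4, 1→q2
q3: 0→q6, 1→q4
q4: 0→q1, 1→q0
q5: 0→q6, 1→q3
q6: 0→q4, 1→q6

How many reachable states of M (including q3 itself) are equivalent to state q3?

2

First remove the unreachable states {q2,q5}; 5 states remain.
Initial partition by acceptance: {q1,q4} | {q0,q3,q6}.
Refine {q1,q4} on symbol 0: members go to different blocks, giving {q1} and {q4}.
On input 0, block {q0,q3,q6} splits into {q0,q3} and {q6}.
The partition is now stable with 4 blocks: {q1} | {q0,q3} | {q4} | {q6}.
State q3 belongs to the block {q0,q3}, which has 2 states.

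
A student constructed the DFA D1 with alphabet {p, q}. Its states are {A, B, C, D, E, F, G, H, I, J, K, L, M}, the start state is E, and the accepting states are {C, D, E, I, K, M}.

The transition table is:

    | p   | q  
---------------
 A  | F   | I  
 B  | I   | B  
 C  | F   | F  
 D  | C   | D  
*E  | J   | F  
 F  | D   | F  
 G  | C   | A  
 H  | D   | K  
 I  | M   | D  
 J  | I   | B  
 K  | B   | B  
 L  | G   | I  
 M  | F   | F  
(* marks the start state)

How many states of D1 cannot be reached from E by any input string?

5

Starting at E and following transitions, the reachable set is {B, C, D, E, F, I, J, M}. That leaves A, G, H, K, L unreachable — 5 in total.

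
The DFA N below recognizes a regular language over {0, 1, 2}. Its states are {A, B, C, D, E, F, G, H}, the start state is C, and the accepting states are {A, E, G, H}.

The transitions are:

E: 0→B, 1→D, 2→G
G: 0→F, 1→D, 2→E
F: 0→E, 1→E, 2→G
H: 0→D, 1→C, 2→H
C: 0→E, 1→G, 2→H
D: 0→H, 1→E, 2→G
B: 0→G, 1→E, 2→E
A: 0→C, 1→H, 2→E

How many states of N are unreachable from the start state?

BFS from C reaches {B, C, D, E, F, G, H}; the 1 state(s) A are never visited.

1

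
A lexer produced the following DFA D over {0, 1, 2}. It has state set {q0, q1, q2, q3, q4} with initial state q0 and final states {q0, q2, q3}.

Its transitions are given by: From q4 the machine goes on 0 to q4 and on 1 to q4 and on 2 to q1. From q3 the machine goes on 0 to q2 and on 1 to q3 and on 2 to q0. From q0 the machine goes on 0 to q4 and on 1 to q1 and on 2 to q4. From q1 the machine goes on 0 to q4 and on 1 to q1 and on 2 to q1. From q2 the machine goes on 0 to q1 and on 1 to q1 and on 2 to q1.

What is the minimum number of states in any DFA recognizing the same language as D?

2

Reachable states from the start: {q0,q1,q4}. Unreachable: {q2,q3} — drop them.
Start with accepting vs non-accepting: {q0} | {q1,q4}.
The partition is now stable with 2 blocks: {q0} | {q1,q4}.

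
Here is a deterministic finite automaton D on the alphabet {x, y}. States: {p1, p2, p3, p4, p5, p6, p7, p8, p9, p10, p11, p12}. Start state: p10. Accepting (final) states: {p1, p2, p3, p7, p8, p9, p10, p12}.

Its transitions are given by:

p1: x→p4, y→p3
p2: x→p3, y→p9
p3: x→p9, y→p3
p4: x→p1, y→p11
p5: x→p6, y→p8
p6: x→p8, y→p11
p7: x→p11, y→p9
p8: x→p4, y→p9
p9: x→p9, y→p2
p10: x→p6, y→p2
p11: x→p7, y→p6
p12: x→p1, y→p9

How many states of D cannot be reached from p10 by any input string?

2

BFS from p10 reaches {p1, p2, p3, p4, p6, p7, p8, p9, p10, p11}; the 2 state(s) p5, p12 are never visited.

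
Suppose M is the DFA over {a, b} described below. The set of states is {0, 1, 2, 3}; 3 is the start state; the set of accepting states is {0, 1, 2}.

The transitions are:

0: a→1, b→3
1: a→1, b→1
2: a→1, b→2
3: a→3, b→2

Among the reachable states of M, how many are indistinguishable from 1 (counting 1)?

2

States {0} cannot be reached from the start state, so discard them.
P0 = {1,2} | {3}.
No further refinement is possible. Final partition (2 blocks): {1,2} | {3}.
The equivalence class containing 1 is {1,2}, of size 2.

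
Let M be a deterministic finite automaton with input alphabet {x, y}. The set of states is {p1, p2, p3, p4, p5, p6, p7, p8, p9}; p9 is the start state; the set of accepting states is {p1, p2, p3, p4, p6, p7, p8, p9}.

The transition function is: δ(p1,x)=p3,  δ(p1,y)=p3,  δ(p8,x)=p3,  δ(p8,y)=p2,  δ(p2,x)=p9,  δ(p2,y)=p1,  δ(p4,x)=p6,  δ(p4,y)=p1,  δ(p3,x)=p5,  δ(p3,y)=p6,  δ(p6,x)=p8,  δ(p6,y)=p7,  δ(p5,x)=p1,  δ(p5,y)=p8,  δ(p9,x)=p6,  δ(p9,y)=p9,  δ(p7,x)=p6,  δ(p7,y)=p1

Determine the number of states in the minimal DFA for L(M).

8

Reachable states from the start: {p1,p2,p3,p5,p6,p7,p8,p9}. Unreachable: {p4} — drop them.
P0 = {p1,p2,p3,p6,p7,p8,p9} | {p5}.
On input x, block {p1,p2,p3,p6,p7,p8,p9} splits into {p1,p2,p6,p7,p8,p9} and {p3}.
On input x, block {p1,p2,p6,p7,p8,p9} splits into {p2,p6,p7,p9} and {p1,p8}.
On input x, block {p2,p6,p7,p9} splits into {p2,p7,p9} and {p6}.
On input x, block {p2,p7,p9} splits into {p7,p9} and {p2}.
Refine {p7,p9} on symbol y: members go to different blocks, giving {p7} and {p9}.
Refine {p1,p8} on symbol y: members go to different blocks, giving {p1} and {p8}.
No further refinement is possible. Final partition (8 blocks): {p7} | {p5} | {p3} | {p1} | {p6} | {p2} | {p9} | {p8}.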